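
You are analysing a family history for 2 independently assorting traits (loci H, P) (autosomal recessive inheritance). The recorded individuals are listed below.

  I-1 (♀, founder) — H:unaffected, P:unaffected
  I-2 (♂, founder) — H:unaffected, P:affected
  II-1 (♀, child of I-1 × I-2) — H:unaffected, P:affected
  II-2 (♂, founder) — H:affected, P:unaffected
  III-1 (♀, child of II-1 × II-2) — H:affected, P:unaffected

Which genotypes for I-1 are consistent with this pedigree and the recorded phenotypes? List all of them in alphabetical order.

H/I-1 un ·: HH|Hh
H/I-2 un ·: HH|Hh
H/II-1 un I-1×I-2: Hh
H/II-2 aff ·: hh
H/III-1 aff II-1×II-2: hh
⇒ H over [I-1,I-2,II-1,II-2,III-1]: 3 consistent
P/I-1 un ·: Pp
P/I-2 aff ·: pp
P/II-1 aff I-1×I-2: pp
P/II-2 un ·: PP|Pp
P/III-1 un II-1×II-2: Pp
⇒ P over [I-1,I-2,II-1,II-2,III-1]: 2 consistent

I-1 ∈ {HH Pp, Hh Pp}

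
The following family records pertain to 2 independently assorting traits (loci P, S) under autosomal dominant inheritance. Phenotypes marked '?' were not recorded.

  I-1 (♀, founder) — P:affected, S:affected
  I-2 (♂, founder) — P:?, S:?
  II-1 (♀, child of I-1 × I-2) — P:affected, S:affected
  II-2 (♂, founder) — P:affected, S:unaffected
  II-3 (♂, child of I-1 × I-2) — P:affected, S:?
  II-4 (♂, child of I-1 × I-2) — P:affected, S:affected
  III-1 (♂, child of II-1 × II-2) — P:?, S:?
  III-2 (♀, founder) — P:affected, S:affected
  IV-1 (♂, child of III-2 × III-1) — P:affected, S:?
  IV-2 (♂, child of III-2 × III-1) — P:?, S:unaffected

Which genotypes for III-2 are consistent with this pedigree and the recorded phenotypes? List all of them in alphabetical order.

P/I-1 aff ·: Pp|PP
P/I-2 ? ·: pp|Pp|PP
P/II-1 aff I-1×I-2: Pp|PP
P/II-2 aff ·: Pp|PP
P/II-3 aff I-1×I-2: Pp|PP
P/II-4 aff I-1×I-2: Pp|PP
P/III-1 ? II-1×II-2: pp|Pp|PP
P/III-2 aff ·: Pp|PP
P/IV-1 aff III-2×III-1: Pp|PP
P/IV-2 ? III-2×III-1: pp|Pp|PP
⇒ P over [I-1,I-2,II-1,II-2,II-3,II-4,III-1,III-2,IV-1,IV-2]: 722 consistent
S/I-1 aff ·: Ss|SS
S/I-2 ? ·: ss|Ss|SS
S/II-1 aff I-1×I-2: Ss|SS
S/II-2 un ·: ss
S/II-3 ? I-1×I-2: ss|Ss|SS
S/II-4 aff I-1×I-2: Ss|SS
S/III-1 ? II-1×II-2: ss|Ss
S/III-2 aff ·: Ss
S/IV-1 ? III-2×III-1: ss|Ss|SS
S/IV-2 un III-2×III-1: ss
⇒ S over [I-1,I-2,II-1,II-2,II-3,II-4,III-1,III-2,IV-1,IV-2]: 130 consistent

III-2 ∈ {PP Ss, Pp Ss}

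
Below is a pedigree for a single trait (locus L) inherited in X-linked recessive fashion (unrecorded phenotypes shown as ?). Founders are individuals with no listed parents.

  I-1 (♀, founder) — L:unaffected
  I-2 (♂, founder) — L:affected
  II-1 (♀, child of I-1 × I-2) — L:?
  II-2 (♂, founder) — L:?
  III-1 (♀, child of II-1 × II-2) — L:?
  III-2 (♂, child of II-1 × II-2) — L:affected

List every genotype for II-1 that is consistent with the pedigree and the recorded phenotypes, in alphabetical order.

L/I-1 un ·: X^LX^L|X^LX^l
L/I-2 aff ·: X^lY
L/II-1 ? I-1×I-2: X^LX^l|X^lX^l
L/II-2 ? ·: X^LY|X^lY
L/III-1 ? II-1×II-2: X^LX^L|X^LX^l|X^lX^l
L/III-2 aff II-1×II-2: X^lY
⇒ L over [I-1,I-2,II-1,II-2,III-1,III-2]: 10 consistent

II-1 ∈ {X^LX^l, X^lX^l}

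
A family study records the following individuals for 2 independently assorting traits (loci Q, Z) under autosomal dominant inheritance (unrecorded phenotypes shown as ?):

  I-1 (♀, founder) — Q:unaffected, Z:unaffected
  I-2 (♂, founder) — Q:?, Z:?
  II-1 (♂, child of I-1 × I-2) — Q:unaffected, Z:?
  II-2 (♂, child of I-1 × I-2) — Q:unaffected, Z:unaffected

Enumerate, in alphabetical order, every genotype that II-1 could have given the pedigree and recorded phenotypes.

II-1 ∈ {qq Zz, qq zz}

Q/I-1 un ·: qq
Q/I-2 ? ·: qq|Qq
Q/II-1 un I-1×I-2: qq
Q/II-2 un I-1×I-2: qq
⇒ Q over [I-1,I-2,II-1,II-2]: 2 consistent
Z/I-1 un ·: zz
Z/I-2 ? ·: zz|Zz
Z/II-1 ? I-1×I-2: zz|Zz
Z/II-2 un I-1×I-2: zz
⇒ Z over [I-1,I-2,II-1,II-2]: 3 consistent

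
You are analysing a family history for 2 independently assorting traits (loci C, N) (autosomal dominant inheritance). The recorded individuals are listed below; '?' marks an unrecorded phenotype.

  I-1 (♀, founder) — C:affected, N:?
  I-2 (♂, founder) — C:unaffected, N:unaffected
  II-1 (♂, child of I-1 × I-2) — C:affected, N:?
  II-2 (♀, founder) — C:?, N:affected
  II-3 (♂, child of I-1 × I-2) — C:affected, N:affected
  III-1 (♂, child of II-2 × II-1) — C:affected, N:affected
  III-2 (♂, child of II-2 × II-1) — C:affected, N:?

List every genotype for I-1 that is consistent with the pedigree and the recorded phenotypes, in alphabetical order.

C/I-1 aff ·: Cc|CC
C/I-2 un ·: cc
C/II-1 aff I-1×I-2: Cc
C/II-2 ? ·: cc|Cc|CC
C/II-3 aff I-1×I-2: Cc
C/III-1 aff II-2×II-1: Cc|CC
C/III-2 aff II-2×II-1: Cc|CC
⇒ C over [I-1,I-2,II-1,II-2,II-3,III-1,III-2]: 18 consistent
N/I-1 ? ·: Nn|NN
N/I-2 un ·: nn
N/II-1 ? I-1×I-2: nn|Nn
N/II-2 aff ·: Nn|NN
N/II-3 aff I-1×I-2: Nn
N/III-1 aff II-2×II-1: Nn|NN
N/III-2 ? II-2×II-1: nn|Nn|NN
⇒ N over [I-1,I-2,II-1,II-2,II-3,III-1,III-2]: 23 consistent

I-1 ∈ {CC NN, CC Nn, Cc NN, Cc Nn}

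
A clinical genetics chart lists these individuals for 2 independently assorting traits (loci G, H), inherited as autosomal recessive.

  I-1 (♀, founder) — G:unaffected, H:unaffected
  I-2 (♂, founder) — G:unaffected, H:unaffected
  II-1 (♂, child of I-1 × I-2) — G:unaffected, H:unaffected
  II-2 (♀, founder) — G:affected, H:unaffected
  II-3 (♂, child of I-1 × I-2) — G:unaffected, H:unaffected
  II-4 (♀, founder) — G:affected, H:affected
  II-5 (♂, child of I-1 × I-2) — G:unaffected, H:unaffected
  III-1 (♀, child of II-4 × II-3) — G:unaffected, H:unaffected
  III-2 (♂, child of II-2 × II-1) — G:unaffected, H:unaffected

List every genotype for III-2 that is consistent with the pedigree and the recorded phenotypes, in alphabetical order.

III-2 ∈ {Gg HH, Gg Hh}

G/I-1 un ·: GG|Gg
G/I-2 un ·: GG|Gg
G/II-1 un I-1×I-2: GG|Gg
G/II-2 aff ·: gg
G/II-3 un I-1×I-2: GG|Gg
G/II-4 aff ·: gg
G/II-5 un I-1×I-2: GG|Gg
G/III-1 un II-4×II-3: Gg
G/III-2 un II-2×II-1: Gg
⇒ G over [I-1,I-2,II-1,II-2,II-3,II-4,II-5,III-1,III-2]: 25 consistent
H/I-1 un ·: HH|Hh
H/I-2 un ·: HH|Hh
H/II-1 un I-1×I-2: HH|Hh
H/II-2 un ·: HH|Hh
H/II-3 un I-1×I-2: HH|Hh
H/II-4 aff ·: hh
H/II-5 un I-1×I-2: HH|Hh
H/III-1 un II-4×II-3: Hh
H/III-2 un II-2×II-1: HH|Hh
⇒ H over [I-1,I-2,II-1,II-2,II-3,II-4,II-5,III-1,III-2]: 87 consistent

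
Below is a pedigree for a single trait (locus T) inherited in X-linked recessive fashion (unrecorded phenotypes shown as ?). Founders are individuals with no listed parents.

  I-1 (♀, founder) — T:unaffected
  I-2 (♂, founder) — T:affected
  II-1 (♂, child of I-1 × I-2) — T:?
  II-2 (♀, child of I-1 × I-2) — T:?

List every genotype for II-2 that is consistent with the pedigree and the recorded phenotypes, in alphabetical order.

T/I-1 un ·: X^TX^T|X^TX^t
T/I-2 aff ·: X^tY
T/II-1 ? I-1×I-2: X^TY|X^tY
T/II-2 ? I-1×I-2: X^TX^t|X^tX^t
⇒ T over [I-1,I-2,II-1,II-2]: 5 consistent

II-2 ∈ {X^TX^t, X^tX^t}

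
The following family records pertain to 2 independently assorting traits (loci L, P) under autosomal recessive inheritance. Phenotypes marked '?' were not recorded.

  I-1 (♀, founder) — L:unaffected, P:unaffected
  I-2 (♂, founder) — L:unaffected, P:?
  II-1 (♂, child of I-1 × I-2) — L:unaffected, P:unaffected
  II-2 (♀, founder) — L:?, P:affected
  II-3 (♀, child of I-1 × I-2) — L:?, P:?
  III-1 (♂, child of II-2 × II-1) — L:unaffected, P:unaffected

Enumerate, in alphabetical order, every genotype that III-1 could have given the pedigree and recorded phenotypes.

L/I-1 un ·: LL|Ll
L/I-2 un ·: LL|Ll
L/II-1 un I-1×I-2: LL|Ll
L/II-2 ? ·: LL|Ll|ll
L/II-3 ? I-1×I-2: LL|Ll|ll
L/III-1 un II-2×II-1: LL|Ll
⇒ L over [I-1,I-2,II-1,II-2,II-3,III-1]: 67 consistent
P/I-1 un ·: PP|Pp
P/I-2 ? ·: PP|Pp|pp
P/II-1 un I-1×I-2: PP|Pp
P/II-2 aff ·: pp
P/II-3 ? I-1×I-2: PP|Pp|pp
P/III-1 un II-2×II-1: Pp
⇒ P over [I-1,I-2,II-1,II-2,II-3,III-1]: 18 consistent

III-1 ∈ {LL Pp, Ll Pp}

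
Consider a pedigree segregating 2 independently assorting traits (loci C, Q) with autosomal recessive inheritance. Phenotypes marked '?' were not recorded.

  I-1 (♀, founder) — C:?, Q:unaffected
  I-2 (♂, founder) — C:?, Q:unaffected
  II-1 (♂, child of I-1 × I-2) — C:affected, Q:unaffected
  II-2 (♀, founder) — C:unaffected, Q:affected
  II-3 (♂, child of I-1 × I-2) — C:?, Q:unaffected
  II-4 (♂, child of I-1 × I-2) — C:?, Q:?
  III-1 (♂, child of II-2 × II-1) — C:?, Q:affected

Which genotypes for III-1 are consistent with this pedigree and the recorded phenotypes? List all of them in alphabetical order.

C/I-1 ? ·: Cc|cc
C/I-2 ? ·: Cc|cc
C/II-1 aff I-1×I-2: cc
C/II-2 un ·: CC|Cc
C/II-3 ? I-1×I-2: CC|Cc|cc
C/II-4 ? I-1×I-2: CC|Cc|cc
C/III-1 ? II-2×II-1: Cc|cc
⇒ C over [I-1,I-2,II-1,II-2,II-3,II-4,III-1]: 54 consistent
Q/I-1 un ·: QQ|Qq
Q/I-2 un ·: QQ|Qq
Q/II-1 un I-1×I-2: Qq
Q/II-2 aff ·: qq
Q/II-3 un I-1×I-2: QQ|Qq
Q/II-4 ? I-1×I-2: QQ|Qq|qq
Q/III-1 aff II-2×II-1: qq
⇒ Q over [I-1,I-2,II-1,II-2,II-3,II-4,III-1]: 14 consistent

III-1 ∈ {Cc qq, cc qq}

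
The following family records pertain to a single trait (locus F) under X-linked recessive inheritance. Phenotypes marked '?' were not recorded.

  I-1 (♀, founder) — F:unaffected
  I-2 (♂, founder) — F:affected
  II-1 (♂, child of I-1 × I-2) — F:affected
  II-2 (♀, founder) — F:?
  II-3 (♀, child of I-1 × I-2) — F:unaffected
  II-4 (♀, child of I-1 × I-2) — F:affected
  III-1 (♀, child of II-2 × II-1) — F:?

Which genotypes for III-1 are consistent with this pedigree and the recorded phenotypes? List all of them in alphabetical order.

F/I-1 un ·: X^FX^f
F/I-2 aff ·: X^fY
F/II-1 aff I-1×I-2: X^fY
F/II-2 ? ·: X^FX^F|X^FX^f|X^fX^f
F/II-3 un I-1×I-2: X^FX^f
F/II-4 aff I-1×I-2: X^fX^f
F/III-1 ? II-2×II-1: X^FX^f|X^fX^f
⇒ F over [I-1,I-2,II-1,II-2,II-3,II-4,III-1]: 4 consistent

III-1 ∈ {X^FX^f, X^fX^f}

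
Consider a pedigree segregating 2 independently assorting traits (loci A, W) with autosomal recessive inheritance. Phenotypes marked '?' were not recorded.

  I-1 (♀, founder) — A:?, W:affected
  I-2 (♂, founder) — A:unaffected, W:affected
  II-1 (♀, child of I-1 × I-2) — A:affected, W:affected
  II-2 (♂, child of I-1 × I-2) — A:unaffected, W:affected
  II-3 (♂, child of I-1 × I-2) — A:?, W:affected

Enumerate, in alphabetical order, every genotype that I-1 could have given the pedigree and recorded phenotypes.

A/I-1 ? ·: Aa|aa
A/I-2 un ·: Aa
A/II-1 aff I-1×I-2: aa
A/II-2 un I-1×I-2: AA|Aa
A/II-3 ? I-1×I-2: AA|Aa|aa
⇒ A over [I-1,I-2,II-1,II-2,II-3]: 8 consistent
W/I-1 aff ·: ww
W/I-2 aff ·: ww
W/II-1 aff I-1×I-2: ww
W/II-2 aff I-1×I-2: ww
W/II-3 aff I-1×I-2: ww
⇒ W over [I-1,I-2,II-1,II-2,II-3]: 1 consistent

I-1 ∈ {Aa ww, aa ww}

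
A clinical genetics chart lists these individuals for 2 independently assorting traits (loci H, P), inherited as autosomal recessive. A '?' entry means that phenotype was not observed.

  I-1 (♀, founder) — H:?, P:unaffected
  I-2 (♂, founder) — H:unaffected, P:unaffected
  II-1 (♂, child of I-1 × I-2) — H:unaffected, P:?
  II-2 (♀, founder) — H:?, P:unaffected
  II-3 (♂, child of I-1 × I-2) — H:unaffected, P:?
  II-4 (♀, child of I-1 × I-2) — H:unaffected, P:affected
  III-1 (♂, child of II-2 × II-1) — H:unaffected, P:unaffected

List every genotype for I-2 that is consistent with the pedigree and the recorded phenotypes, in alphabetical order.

H/I-1 ? ·: HH|Hh|hh
H/I-2 un ·: HH|Hh
H/II-1 un I-1×I-2: HH|Hh
H/II-2 ? ·: HH|Hh|hh
H/II-3 un I-1×I-2: HH|Hh
H/II-4 un I-1×I-2: HH|Hh
H/III-1 un II-2×II-1: HH|Hh
⇒ H over [I-1,I-2,II-1,II-2,II-3,II-4,III-1]: 122 consistent
P/I-1 un ·: Pp
P/I-2 un ·: Pp
P/II-1 ? I-1×I-2: PP|Pp|pp
P/II-2 un ·: PP|Pp
P/II-3 ? I-1×I-2: PP|Pp|pp
P/II-4 aff I-1×I-2: pp
P/III-1 un II-2×II-1: PP|Pp
⇒ P over [I-1,I-2,II-1,II-2,II-3,II-4,III-1]: 27 consistent

I-2 ∈ {HH Pp, Hh Pp}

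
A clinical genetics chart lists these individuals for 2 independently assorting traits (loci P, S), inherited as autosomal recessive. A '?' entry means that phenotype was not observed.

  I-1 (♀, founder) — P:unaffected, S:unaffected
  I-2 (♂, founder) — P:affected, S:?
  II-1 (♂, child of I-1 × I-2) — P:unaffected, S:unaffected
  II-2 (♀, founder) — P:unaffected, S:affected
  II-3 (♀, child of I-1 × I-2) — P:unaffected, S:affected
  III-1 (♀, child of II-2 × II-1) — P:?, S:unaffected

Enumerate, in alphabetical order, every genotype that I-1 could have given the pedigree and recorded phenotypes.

I-1 ∈ {PP Ss, Pp Ss}

P/I-1 un ·: PP|Pp
P/I-2 aff ·: pp
P/II-1 un I-1×I-2: Pp
P/II-2 un ·: PP|Pp
P/II-3 un I-1×I-2: Pp
P/III-1 ? II-2×II-1: PP|Pp|pp
⇒ P over [I-1,I-2,II-1,II-2,II-3,III-1]: 10 consistent
S/I-1 un ·: Ss
S/I-2 ? ·: Ss|ss
S/II-1 un I-1×I-2: SS|Ss
S/II-2 aff ·: ss
S/II-3 aff I-1×I-2: ss
S/III-1 un II-2×II-1: Ss
⇒ S over [I-1,I-2,II-1,II-2,II-3,III-1]: 3 consistent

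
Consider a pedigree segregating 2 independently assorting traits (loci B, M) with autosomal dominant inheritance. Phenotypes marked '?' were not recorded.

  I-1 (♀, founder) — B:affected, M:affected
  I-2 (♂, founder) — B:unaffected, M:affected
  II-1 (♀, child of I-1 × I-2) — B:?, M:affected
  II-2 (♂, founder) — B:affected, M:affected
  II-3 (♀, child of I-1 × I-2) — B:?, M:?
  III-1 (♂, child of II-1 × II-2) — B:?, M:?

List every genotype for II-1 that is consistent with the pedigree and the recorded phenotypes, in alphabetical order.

II-1 ∈ {Bb MM, Bb Mm, bb MM, bb Mm}

B/I-1 aff ·: Bb|BB
B/I-2 un ·: bb
B/II-1 ? I-1×I-2: bb|Bb
B/II-2 aff ·: Bb|BB
B/II-3 ? I-1×I-2: bb|Bb
B/III-1 ? II-1×II-2: bb|Bb|BB
⇒ B over [I-1,I-2,II-1,II-2,II-3,III-1]: 21 consistent
M/I-1 aff ·: Mm|MM
M/I-2 aff ·: Mm|MM
M/II-1 aff I-1×I-2: Mm|MM
M/II-2 aff ·: Mm|MM
M/II-3 ? I-1×I-2: mm|Mm|MM
M/III-1 ? II-1×II-2: mm|Mm|MM
⇒ M over [I-1,I-2,II-1,II-2,II-3,III-1]: 59 consistent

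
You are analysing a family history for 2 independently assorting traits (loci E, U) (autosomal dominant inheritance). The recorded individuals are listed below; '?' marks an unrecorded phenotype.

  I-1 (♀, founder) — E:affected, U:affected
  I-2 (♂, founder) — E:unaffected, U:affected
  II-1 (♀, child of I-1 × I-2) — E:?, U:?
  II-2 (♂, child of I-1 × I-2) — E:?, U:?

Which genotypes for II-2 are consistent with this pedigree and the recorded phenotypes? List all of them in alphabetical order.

E/I-1 aff ·: Ee|EE
E/I-2 un ·: ee
E/II-1 ? I-1×I-2: ee|Ee
E/II-2 ? I-1×I-2: ee|Ee
⇒ E over [I-1,I-2,II-1,II-2]: 5 consistent
U/I-1 aff ·: Uu|UU
U/I-2 aff ·: Uu|UU
U/II-1 ? I-1×I-2: uu|Uu|UU
U/II-2 ? I-1×I-2: uu|Uu|UU
⇒ U over [I-1,I-2,II-1,II-2]: 18 consistent

II-2 ∈ {Ee UU, Ee Uu, Ee uu, ee UU, ee Uu, ee uu}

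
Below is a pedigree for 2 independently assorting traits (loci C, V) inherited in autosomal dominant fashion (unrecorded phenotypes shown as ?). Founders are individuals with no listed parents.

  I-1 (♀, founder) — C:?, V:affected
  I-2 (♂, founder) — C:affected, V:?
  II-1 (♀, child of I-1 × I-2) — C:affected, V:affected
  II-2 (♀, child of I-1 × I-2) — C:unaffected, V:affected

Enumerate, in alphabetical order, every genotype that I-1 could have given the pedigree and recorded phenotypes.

C/I-1 ? ·: cc|Cc
C/I-2 aff ·: Cc
C/II-1 aff I-1×I-2: Cc|CC
C/II-2 un I-1×I-2: cc
⇒ C over [I-1,I-2,II-1,II-2]: 3 consistent
V/I-1 aff ·: Vv|VV
V/I-2 ? ·: vv|Vv|VV
V/II-1 aff I-1×I-2: Vv|VV
V/II-2 aff I-1×I-2: Vv|VV
⇒ V over [I-1,I-2,II-1,II-2]: 15 consistent

I-1 ∈ {Cc VV, Cc Vv, cc VV, cc Vv}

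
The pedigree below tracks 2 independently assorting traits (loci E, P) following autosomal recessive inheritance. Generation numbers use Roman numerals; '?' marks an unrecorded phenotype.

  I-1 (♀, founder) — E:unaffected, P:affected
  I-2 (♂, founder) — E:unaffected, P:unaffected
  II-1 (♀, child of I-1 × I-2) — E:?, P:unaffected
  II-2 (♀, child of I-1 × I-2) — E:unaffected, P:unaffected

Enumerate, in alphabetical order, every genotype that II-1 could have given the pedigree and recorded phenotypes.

II-1 ∈ {EE Pp, Ee Pp, ee Pp}

E/I-1 un ·: EE|Ee
E/I-2 un ·: EE|Ee
E/II-1 ? I-1×I-2: EE|Ee|ee
E/II-2 un I-1×I-2: EE|Ee
⇒ E over [I-1,I-2,II-1,II-2]: 15 consistent
P/I-1 aff ·: pp
P/I-2 un ·: PP|Pp
P/II-1 un I-1×I-2: Pp
P/II-2 un I-1×I-2: Pp
⇒ P over [I-1,I-2,II-1,II-2]: 2 consistent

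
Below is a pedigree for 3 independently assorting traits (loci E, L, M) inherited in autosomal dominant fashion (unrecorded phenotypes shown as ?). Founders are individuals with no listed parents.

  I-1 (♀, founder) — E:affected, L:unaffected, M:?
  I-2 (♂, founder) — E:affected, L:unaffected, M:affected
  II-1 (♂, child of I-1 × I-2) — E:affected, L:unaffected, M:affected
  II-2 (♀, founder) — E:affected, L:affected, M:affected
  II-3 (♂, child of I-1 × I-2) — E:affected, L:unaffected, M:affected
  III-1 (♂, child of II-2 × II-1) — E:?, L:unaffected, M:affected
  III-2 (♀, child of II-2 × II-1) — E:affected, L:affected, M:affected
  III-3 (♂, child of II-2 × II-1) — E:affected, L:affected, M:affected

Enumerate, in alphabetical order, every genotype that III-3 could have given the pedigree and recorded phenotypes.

III-3 ∈ {EE Ll MM, EE Ll Mm, Ee Ll MM, Ee Ll Mm}

E/I-1 aff ·: Ee|EE
E/I-2 aff ·: Ee|EE
E/II-1 aff I-1×I-2: Ee|EE
E/II-2 aff ·: Ee|EE
E/II-3 aff I-1×I-2: Ee|EE
E/III-1 ? II-2×II-1: ee|Ee|EE
E/III-2 aff II-2×II-1: Ee|EE
E/III-3 aff II-2×II-1: Ee|EE
⇒ E over [I-1,I-2,II-1,II-2,II-3,III-1,III-2,III-3]: 183 consistent
L/I-1 un ·: ll
L/I-2 un ·: ll
L/II-1 un I-1×I-2: ll
L/II-2 aff ·: Ll
L/II-3 un I-1×I-2: ll
L/III-1 un II-2×II-1: ll
L/III-2 aff II-2×II-1: Ll
L/III-3 aff II-2×II-1: Ll
⇒ L over [I-1,I-2,II-1,II-2,II-3,III-1,III-2,III-3]: 1 consistent
M/I-1 ? ·: mm|Mm|MM
M/I-2 aff ·: Mm|MM
M/II-1 aff I-1×I-2: Mm|MM
M/II-2 aff ·: Mm|MM
M/II-3 aff I-1×I-2: Mm|MM
M/III-1 aff II-2×II-1: Mm|MM
M/III-2 aff II-2×II-1: Mm|MM
M/III-3 aff II-2×II-1: Mm|MM
⇒ M over [I-1,I-2,II-1,II-2,II-3,III-1,III-2,III-3]: 191 consistent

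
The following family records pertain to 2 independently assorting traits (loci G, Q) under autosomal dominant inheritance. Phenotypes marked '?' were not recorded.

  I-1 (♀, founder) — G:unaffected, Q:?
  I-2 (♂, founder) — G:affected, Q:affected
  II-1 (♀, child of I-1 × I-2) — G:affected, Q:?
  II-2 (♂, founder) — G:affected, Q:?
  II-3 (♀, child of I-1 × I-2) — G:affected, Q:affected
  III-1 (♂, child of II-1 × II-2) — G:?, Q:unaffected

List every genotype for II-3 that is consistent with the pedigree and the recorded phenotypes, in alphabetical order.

G/I-1 un ·: gg
G/I-2 aff ·: Gg|GG
G/II-1 aff I-1×I-2: Gg
G/II-2 aff ·: Gg|GG
G/II-3 aff I-1×I-2: Gg
G/III-1 ? II-1×II-2: gg|Gg|GG
⇒ G over [I-1,I-2,II-1,II-2,II-3,III-1]: 10 consistent
Q/I-1 ? ·: qq|Qq|QQ
Q/I-2 aff ·: Qq|QQ
Q/II-1 ? I-1×I-2: qq|Qq
Q/II-2 ? ·: qq|Qq
Q/II-3 aff I-1×I-2: Qq|QQ
Q/III-1 un II-1×II-2: qq
⇒ Q over [I-1,I-2,II-1,II-2,II-3,III-1]: 22 consistent

II-3 ∈ {Gg QQ, Gg Qq}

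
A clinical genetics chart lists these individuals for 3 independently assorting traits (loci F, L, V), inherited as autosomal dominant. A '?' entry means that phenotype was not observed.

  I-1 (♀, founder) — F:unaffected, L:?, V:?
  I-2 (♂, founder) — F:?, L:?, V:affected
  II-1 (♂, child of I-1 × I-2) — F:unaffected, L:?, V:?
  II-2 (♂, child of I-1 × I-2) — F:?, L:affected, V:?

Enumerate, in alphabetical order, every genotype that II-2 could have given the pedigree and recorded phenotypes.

II-2 ∈ {Ff LL VV, Ff LL Vv, Ff LL vv, Ff Ll VV, Ff Ll Vv, Ff Ll vv, ff LL VV, ff LL Vv, ff LL vv, ff Ll VV, ff Ll Vv, ff Ll vv}

F/I-1 un ·: ff
F/I-2 ? ·: ff|Ff
F/II-1 un I-1×I-2: ff
F/II-2 ? I-1×I-2: ff|Ff
⇒ F over [I-1,I-2,II-1,II-2]: 3 consistent
L/I-1 ? ·: ll|Ll|LL
L/I-2 ? ·: ll|Ll|LL
L/II-1 ? I-1×I-2: ll|Ll|LL
L/II-2 aff I-1×I-2: Ll|LL
⇒ L over [I-1,I-2,II-1,II-2]: 21 consistent
V/I-1 ? ·: vv|Vv|VV
V/I-2 aff ·: Vv|VV
V/II-1 ? I-1×I-2: vv|Vv|VV
V/II-2 ? I-1×I-2: vv|Vv|VV
⇒ V over [I-1,I-2,II-1,II-2]: 23 consistent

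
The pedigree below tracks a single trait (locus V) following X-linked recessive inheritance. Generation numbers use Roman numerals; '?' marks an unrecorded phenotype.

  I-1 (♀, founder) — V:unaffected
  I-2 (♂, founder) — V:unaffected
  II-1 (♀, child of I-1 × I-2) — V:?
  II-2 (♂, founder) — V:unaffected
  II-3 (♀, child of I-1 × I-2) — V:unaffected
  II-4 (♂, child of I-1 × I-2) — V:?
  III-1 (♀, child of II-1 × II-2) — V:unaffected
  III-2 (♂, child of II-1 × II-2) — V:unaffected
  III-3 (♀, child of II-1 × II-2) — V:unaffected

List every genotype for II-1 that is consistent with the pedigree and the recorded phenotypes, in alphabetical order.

II-1 ∈ {X^VX^V, X^VX^v}

V/I-1 un ·: X^VX^V|X^VX^v
V/I-2 un ·: X^VY
V/II-1 ? I-1×I-2: X^VX^V|X^VX^v
V/II-2 un ·: X^VY
V/II-3 un I-1×I-2: X^VX^V|X^VX^v
V/II-4 ? I-1×I-2: X^VY|X^vY
V/III-1 un II-1×II-2: X^VX^V|X^VX^v
V/III-2 un II-1×II-2: X^VY
V/III-3 un II-1×II-2: X^VX^V|X^VX^v
⇒ V over [I-1,I-2,II-1,II-2,II-3,II-4,III-1,III-2,III-3]: 21 consistent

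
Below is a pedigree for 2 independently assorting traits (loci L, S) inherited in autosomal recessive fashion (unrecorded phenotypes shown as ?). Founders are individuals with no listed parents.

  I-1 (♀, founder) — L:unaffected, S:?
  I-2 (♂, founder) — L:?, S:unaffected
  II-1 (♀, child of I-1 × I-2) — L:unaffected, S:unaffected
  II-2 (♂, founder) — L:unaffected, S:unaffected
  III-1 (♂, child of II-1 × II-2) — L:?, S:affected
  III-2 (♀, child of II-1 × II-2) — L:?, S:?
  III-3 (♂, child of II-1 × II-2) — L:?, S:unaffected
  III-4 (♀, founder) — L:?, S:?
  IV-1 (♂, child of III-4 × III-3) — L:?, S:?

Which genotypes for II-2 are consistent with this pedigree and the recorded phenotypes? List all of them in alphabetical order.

L/I-1 un ·: LL|Ll
L/I-2 ? ·: LL|Ll|ll
L/II-1 un I-1×I-2: LL|Ll
L/II-2 un ·: LL|Ll
L/III-1 ? II-1×II-2: LL|Ll|ll
L/III-2 ? II-1×II-2: LL|Ll|ll
L/III-3 ? II-1×II-2: LL|Ll|ll
L/III-4 ? ·: LL|Ll|ll
L/IV-1 ? III-4×III-3: LL|Ll|ll
⇒ L over [I-1,I-2,II-1,II-2,III-1,III-2,III-3,III-4,IV-1]: 1087 consistent
S/I-1 ? ·: SS|Ss|ss
S/I-2 un ·: SS|Ss
S/II-1 un I-1×I-2: Ss
S/II-2 un ·: Ss
S/III-1 aff II-1×II-2: ss
S/III-2 ? II-1×II-2: SS|Ss|ss
S/III-3 un II-1×II-2: SS|Ss
S/III-4 ? ·: SS|Ss|ss
S/IV-1 ? III-4×III-3: SS|Ss|ss
⇒ S over [I-1,I-2,II-1,II-2,III-1,III-2,III-3,III-4,IV-1]: 165 consistent

II-2 ∈ {LL Ss, Ll Ss}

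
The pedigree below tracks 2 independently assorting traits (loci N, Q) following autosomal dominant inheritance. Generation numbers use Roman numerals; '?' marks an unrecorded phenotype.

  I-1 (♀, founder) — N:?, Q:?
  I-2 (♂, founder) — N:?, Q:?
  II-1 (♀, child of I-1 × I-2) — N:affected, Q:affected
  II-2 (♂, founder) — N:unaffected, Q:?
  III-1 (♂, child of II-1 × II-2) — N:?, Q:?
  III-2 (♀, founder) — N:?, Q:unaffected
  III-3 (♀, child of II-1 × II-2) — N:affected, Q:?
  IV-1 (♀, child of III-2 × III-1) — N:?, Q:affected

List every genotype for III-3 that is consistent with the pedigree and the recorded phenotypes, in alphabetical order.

III-3 ∈ {Nn QQ, Nn Qq, Nn qq}

N/I-1 ? ·: nn|Nn|NN
N/I-2 ? ·: nn|Nn|NN
N/II-1 aff I-1×I-2: Nn|NN
N/II-2 un ·: nn
N/III-1 ? II-1×II-2: nn|Nn
N/III-2 ? ·: nn|Nn|NN
N/III-3 aff II-1×II-2: Nn
N/IV-1 ? III-2×III-1: nn|Nn|NN
⇒ N over [I-1,I-2,II-1,II-2,III-1,III-2,III-3,IV-1]: 105 consistent
Q/I-1 ? ·: qq|Qq|QQ
Q/I-2 ? ·: qq|Qq|QQ
Q/II-1 aff I-1×I-2: Qq|QQ
Q/II-2 ? ·: qq|Qq|QQ
Q/III-1 ? II-1×II-2: Qq|QQ
Q/III-2 un ·: qq
Q/III-3 ? II-1×II-2: qq|Qq|QQ
Q/IV-1 aff III-2×III-1: Qq
⇒ Q over [I-1,I-2,II-1,II-2,III-1,III-2,III-3,IV-1]: 108 consistent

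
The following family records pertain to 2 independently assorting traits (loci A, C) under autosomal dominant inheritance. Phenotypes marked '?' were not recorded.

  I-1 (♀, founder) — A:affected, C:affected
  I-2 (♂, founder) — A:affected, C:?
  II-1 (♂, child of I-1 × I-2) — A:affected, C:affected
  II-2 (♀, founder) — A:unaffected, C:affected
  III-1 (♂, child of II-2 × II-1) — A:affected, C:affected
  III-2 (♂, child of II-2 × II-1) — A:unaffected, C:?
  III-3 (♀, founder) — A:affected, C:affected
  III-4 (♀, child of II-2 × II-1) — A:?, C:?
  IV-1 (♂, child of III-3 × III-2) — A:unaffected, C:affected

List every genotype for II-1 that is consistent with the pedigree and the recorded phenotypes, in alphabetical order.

A/I-1 aff ·: Aa|AA
A/I-2 aff ·: Aa|AA
A/II-1 aff I-1×I-2: Aa
A/II-2 un ·: aa
A/III-1 aff II-2×II-1: Aa
A/III-2 un II-2×II-1: aa
A/III-3 aff ·: Aa
A/III-4 ? II-2×II-1: aa|Aa
A/IV-1 un III-3×III-2: aa
⇒ A over [I-1,I-2,II-1,II-2,III-1,III-2,III-3,III-4,IV-1]: 6 consistent
C/I-1 aff ·: Cc|CC
C/I-2 ? ·: cc|Cc|CC
C/II-1 aff I-1×I-2: Cc|CC
C/II-2 aff ·: Cc|CC
C/III-1 aff II-2×II-1: Cc|CC
C/III-2 ? II-2×II-1: cc|Cc|CC
C/III-3 aff ·: Cc|CC
C/III-4 ? II-2×II-1: cc|Cc|CC
C/IV-1 aff III-3×III-2: Cc|CC
⇒ C over [I-1,I-2,II-1,II-2,III-1,III-2,III-3,III-4,IV-1]: 534 consistent

II-1 ∈ {Aa CC, Aa Cc}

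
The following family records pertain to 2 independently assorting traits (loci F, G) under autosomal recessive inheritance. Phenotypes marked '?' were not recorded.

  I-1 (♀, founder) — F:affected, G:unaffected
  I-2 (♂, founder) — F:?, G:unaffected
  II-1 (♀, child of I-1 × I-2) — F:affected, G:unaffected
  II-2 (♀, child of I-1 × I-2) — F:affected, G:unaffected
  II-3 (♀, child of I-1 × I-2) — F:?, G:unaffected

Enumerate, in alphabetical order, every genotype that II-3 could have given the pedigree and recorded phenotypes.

II-3 ∈ {Ff GG, Ff Gg, ff GG, ff Gg}

F/I-1 aff ·: ff
F/I-2 ? ·: Ff|ff
F/II-1 aff I-1×I-2: ff
F/II-2 aff I-1×I-2: ff
F/II-3 ? I-1×I-2: Ff|ff
⇒ F over [I-1,I-2,II-1,II-2,II-3]: 3 consistent
G/I-1 un ·: GG|Gg
G/I-2 un ·: GG|Gg
G/II-1 un I-1×I-2: GG|Gg
G/II-2 un I-1×I-2: GG|Gg
G/II-3 un I-1×I-2: GG|Gg
⇒ G over [I-1,I-2,II-1,II-2,II-3]: 25 consistent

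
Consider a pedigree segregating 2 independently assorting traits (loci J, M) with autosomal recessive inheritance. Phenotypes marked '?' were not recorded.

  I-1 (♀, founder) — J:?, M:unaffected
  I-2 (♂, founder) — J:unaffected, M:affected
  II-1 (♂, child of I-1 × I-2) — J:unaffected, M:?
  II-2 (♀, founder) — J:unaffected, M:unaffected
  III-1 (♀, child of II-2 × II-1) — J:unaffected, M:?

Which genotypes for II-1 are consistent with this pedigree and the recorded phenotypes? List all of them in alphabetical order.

II-1 ∈ {JJ Mm, JJ mm, Jj Mm, Jj mm}

J/I-1 ? ·: JJ|Jj|jj
J/I-2 un ·: JJ|Jj
J/II-1 un I-1×I-2: JJ|Jj
J/II-2 un ·: JJ|Jj
J/III-1 un II-2×II-1: JJ|Jj
⇒ J over [I-1,I-2,II-1,II-2,III-1]: 32 consistent
M/I-1 un ·: MM|Mm
M/I-2 aff ·: mm
M/II-1 ? I-1×I-2: Mm|mm
M/II-2 un ·: MM|Mm
M/III-1 ? II-2×II-1: MM|Mm|mm
⇒ M over [I-1,I-2,II-1,II-2,III-1]: 13 consistent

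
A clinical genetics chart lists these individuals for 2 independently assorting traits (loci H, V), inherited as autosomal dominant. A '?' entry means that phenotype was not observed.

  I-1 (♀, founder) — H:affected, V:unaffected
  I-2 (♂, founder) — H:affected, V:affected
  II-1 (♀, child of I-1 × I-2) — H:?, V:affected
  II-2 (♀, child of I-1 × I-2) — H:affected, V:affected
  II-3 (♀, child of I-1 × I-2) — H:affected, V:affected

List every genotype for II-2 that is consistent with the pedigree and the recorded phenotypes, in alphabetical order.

H/I-1 aff ·: Hh|HH
H/I-2 aff ·: Hh|HH
H/II-1 ? I-1×I-2: hh|Hh|HH
H/II-2 aff I-1×I-2: Hh|HH
H/II-3 aff I-1×I-2: Hh|HH
⇒ H over [I-1,I-2,II-1,II-2,II-3]: 29 consistent
V/I-1 un ·: vv
V/I-2 aff ·: Vv|VV
V/II-1 aff I-1×I-2: Vv
V/II-2 aff I-1×I-2: Vv
V/II-3 aff I-1×I-2: Vv
⇒ V over [I-1,I-2,II-1,II-2,II-3]: 2 consistent

II-2 ∈ {HH Vv, Hh Vv}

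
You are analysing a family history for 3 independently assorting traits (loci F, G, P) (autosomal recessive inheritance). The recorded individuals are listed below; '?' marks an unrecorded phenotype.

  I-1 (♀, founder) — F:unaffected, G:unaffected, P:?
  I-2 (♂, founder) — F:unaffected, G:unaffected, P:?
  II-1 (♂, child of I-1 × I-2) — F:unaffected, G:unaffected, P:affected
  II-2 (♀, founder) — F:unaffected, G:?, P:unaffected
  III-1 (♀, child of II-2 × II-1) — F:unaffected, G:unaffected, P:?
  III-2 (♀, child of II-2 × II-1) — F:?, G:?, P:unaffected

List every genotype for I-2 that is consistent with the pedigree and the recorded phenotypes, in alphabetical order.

F/I-1 un ·: FF|Ff
F/I-2 un ·: FF|Ff
F/II-1 un I-1×I-2: FF|Ff
F/II-2 un ·: FF|Ff
F/III-1 un II-2×II-1: FF|Ff
F/III-2 ? II-2×II-1: FF|Ff|ff
⇒ F over [I-1,I-2,II-1,II-2,III-1,III-2]: 50 consistent
G/I-1 un ·: GG|Gg
G/I-2 un ·: GG|Gg
G/II-1 un I-1×I-2: GG|Gg
G/II-2 ? ·: GG|Gg|gg
G/III-1 un II-2×II-1: GG|Gg
G/III-2 ? II-2×II-1: GG|Gg|gg
⇒ G over [I-1,I-2,II-1,II-2,III-1,III-2]: 60 consistent
P/I-1 ? ·: Pp|pp
P/I-2 ? ·: Pp|pp
P/II-1 aff I-1×I-2: pp
P/II-2 un ·: PP|Pp
P/III-1 ? II-2×II-1: Pp|pp
P/III-2 un II-2×II-1: Pp
⇒ P over [I-1,I-2,II-1,II-2,III-1,III-2]: 12 consistent

I-2 ∈ {FF GG Pp, FF GG pp, FF Gg Pp, FF Gg pp, Ff GG Pp, Ff GG pp, Ff Gg Pp, Ff Gg pp}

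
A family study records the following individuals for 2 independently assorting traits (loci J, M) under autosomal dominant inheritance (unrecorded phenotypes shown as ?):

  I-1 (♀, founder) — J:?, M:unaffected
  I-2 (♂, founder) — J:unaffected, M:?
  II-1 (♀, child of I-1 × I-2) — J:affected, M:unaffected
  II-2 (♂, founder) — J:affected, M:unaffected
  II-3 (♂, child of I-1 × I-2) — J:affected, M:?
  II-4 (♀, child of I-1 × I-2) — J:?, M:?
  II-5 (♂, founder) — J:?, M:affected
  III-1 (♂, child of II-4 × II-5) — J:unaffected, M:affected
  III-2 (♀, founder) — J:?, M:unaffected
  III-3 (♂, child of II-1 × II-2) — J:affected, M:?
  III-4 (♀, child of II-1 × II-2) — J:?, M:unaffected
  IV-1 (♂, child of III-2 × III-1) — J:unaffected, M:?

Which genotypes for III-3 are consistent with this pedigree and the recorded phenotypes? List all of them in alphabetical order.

III-3 ∈ {JJ mm, Jj mm}

J/I-1 ? ·: Jj|JJ
J/I-2 un ·: jj
J/II-1 aff I-1×I-2: Jj
J/II-2 aff ·: Jj|JJ
J/II-3 aff I-1×I-2: Jj
J/II-4 ? I-1×I-2: jj|Jj
J/II-5 ? ·: jj|Jj
J/III-1 un II-4×II-5: jj
J/III-2 ? ·: jj|Jj
J/III-3 aff II-1×II-2: Jj|JJ
J/III-4 ? II-1×II-2: jj|Jj|JJ
J/IV-1 un III-2×III-1: jj
⇒ J over [I-1,I-2,II-1,II-2,II-3,II-4,II-5,III-1,III-2,III-3,III-4,IV-1]: 120 consistent
M/I-1 un ·: mm
M/I-2 ? ·: mm|Mm
M/II-1 un I-1×I-2: mm
M/II-2 un ·: mm
M/II-3 ? I-1×I-2: mm|Mm
M/II-4 ? I-1×I-2: mm|Mm
M/II-5 aff ·: Mm|MM
M/III-1 aff II-4×II-5: Mm|MM
M/III-2 un ·: mm
M/III-3 ? II-1×II-2: mm
M/III-4 un II-1×II-2: mm
M/IV-1 ? III-2×III-1: mm|Mm
⇒ M over [I-1,I-2,II-1,II-2,II-3,II-4,II-5,III-1,III-2,III-3,III-4,IV-1]: 24 consistent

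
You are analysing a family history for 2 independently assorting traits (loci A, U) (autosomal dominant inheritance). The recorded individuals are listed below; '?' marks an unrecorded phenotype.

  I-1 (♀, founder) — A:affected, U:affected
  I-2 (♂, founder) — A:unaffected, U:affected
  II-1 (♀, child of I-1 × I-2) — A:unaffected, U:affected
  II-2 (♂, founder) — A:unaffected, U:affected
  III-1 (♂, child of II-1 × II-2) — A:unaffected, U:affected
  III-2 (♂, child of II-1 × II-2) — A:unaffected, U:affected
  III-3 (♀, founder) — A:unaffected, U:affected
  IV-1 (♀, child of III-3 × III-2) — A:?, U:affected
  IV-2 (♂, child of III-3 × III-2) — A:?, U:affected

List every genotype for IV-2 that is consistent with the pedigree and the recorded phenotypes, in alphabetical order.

IV-2 ∈ {aa UU, aa Uu}

A/I-1 aff ·: Aa
A/I-2 un ·: aa
A/II-1 un I-1×I-2: aa
A/II-2 un ·: aa
A/III-1 un II-1×II-2: aa
A/III-2 un II-1×II-2: aa
A/III-3 un ·: aa
A/IV-1 ? III-3×III-2: aa
A/IV-2 ? III-3×III-2: aa
⇒ A over [I-1,I-2,II-1,II-2,III-1,III-2,III-3,IV-1,IV-2]: 1 consistent
U/I-1 aff ·: Uu|UU
U/I-2 aff ·: Uu|UU
U/II-1 aff I-1×I-2: Uu|UU
U/II-2 aff ·: Uu|UU
U/III-1 aff II-1×II-2: Uu|UU
U/III-2 aff II-1×II-2: Uu|UU
U/III-3 aff ·: Uu|UU
U/IV-1 aff III-3×III-2: Uu|UU
U/IV-2 aff III-3×III-2: Uu|UU
⇒ U over [I-1,I-2,II-1,II-2,III-1,III-2,III-3,IV-1,IV-2]: 280 consistent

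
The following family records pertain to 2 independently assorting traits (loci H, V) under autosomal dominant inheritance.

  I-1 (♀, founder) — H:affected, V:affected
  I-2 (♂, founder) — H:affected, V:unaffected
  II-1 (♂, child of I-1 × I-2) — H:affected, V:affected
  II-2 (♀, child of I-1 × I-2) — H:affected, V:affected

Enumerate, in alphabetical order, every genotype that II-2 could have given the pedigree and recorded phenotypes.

H/I-1 aff ·: Hh|HH
H/I-2 aff ·: Hh|HH
H/II-1 aff I-1×I-2: Hh|HH
H/II-2 aff I-1×I-2: Hh|HH
⇒ H over [I-1,I-2,II-1,II-2]: 13 consistent
V/I-1 aff ·: Vv|VV
V/I-2 un ·: vv
V/II-1 aff I-1×I-2: Vv
V/II-2 aff I-1×I-2: Vv
⇒ V over [I-1,I-2,II-1,II-2]: 2 consistent

II-2 ∈ {HH Vv, Hh Vv}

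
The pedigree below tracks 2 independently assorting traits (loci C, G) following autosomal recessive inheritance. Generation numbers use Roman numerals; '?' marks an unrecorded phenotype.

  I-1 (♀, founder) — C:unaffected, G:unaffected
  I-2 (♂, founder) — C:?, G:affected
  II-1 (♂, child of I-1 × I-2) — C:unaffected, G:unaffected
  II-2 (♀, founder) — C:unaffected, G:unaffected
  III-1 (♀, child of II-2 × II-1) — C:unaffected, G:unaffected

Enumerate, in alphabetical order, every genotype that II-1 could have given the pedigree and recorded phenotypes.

II-1 ∈ {CC Gg, Cc Gg}

C/I-1 un ·: CC|Cc
C/I-2 ? ·: CC|Cc|cc
C/II-1 un I-1×I-2: CC|Cc
C/II-2 un ·: CC|Cc
C/III-1 un II-2×II-1: CC|Cc
⇒ C over [I-1,I-2,II-1,II-2,III-1]: 32 consistent
G/I-1 un ·: GG|Gg
G/I-2 aff ·: gg
G/II-1 un I-1×I-2: Gg
G/II-2 un ·: GG|Gg
G/III-1 un II-2×II-1: GG|Gg
⇒ G over [I-1,I-2,II-1,II-2,III-1]: 8 consistent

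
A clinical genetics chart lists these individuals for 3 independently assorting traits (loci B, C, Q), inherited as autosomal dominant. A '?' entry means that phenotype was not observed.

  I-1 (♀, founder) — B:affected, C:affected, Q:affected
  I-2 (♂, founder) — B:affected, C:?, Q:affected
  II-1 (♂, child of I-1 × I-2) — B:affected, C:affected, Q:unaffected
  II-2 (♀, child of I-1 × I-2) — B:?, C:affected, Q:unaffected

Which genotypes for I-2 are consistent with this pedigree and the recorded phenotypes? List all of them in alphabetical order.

B/I-1 aff ·: Bb|BB
B/I-2 aff ·: Bb|BB
B/II-1 aff I-1×I-2: Bb|BB
B/II-2 ? I-1×I-2: bb|Bb|BB
⇒ B over [I-1,I-2,II-1,II-2]: 15 consistent
C/I-1 aff ·: Cc|CC
C/I-2 ? ·: cc|Cc|CC
C/II-1 aff I-1×I-2: Cc|CC
C/II-2 aff I-1×I-2: Cc|CC
⇒ C over [I-1,I-2,II-1,II-2]: 15 consistent
Q/I-1 aff ·: Qq
Q/I-2 aff ·: Qq
Q/II-1 un I-1×I-2: qq
Q/II-2 un I-1×I-2: qq
⇒ Q over [I-1,I-2,II-1,II-2]: 1 consistent

I-2 ∈ {BB CC Qq, BB Cc Qq, BB cc Qq, Bb CC Qq, Bb Cc Qq, Bb cc Qq}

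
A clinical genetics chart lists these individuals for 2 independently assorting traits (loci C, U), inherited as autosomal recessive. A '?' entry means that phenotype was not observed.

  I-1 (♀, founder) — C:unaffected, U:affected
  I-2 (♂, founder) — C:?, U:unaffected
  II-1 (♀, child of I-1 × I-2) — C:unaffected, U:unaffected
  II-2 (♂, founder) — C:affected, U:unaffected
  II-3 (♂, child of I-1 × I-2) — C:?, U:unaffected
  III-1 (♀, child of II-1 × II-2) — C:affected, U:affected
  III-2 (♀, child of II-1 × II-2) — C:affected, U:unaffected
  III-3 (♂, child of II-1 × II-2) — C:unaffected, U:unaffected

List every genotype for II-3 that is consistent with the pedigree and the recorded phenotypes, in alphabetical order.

II-3 ∈ {CC Uu, Cc Uu, cc Uu}

C/I-1 un ·: CC|Cc
C/I-2 ? ·: CC|Cc|cc
C/II-1 un I-1×I-2: Cc
C/II-2 aff ·: cc
C/II-3 ? I-1×I-2: CC|Cc|cc
C/III-1 aff II-1×II-2: cc
C/III-2 aff II-1×II-2: cc
C/III-3 un II-1×II-2: Cc
⇒ C over [I-1,I-2,II-1,II-2,II-3,III-1,III-2,III-3]: 10 consistent
U/I-1 aff ·: uu
U/I-2 un ·: UU|Uu
U/II-1 un I-1×I-2: Uu
U/II-2 un ·: Uu
U/II-3 un I-1×I-2: Uu
U/III-1 aff II-1×II-2: uu
U/III-2 un II-1×II-2: UU|Uu
U/III-3 un II-1×II-2: UU|Uu
⇒ U over [I-1,I-2,II-1,II-2,II-3,III-1,III-2,III-3]: 8 consistent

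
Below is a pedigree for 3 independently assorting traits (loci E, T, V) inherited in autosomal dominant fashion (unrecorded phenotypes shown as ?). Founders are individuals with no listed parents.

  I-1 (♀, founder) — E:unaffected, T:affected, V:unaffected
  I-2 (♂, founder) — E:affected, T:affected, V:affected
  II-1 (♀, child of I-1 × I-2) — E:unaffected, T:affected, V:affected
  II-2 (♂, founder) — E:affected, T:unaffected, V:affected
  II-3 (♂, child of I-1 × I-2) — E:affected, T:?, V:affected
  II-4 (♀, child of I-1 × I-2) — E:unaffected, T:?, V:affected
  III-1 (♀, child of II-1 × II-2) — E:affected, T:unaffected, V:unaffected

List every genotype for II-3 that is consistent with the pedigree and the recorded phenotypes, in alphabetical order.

E/I-1 un ·: ee
E/I-2 aff ·: Ee
E/II-1 un I-1×I-2: ee
E/II-2 aff ·: Ee|EE
E/II-3 aff I-1×I-2: Ee
E/II-4 un I-1×I-2: ee
E/III-1 aff II-1×II-2: Ee
⇒ E over [I-1,I-2,II-1,II-2,II-3,II-4,III-1]: 2 consistent
T/I-1 aff ·: Tt|TT
T/I-2 aff ·: Tt|TT
T/II-1 aff I-1×I-2: Tt
T/II-2 un ·: tt
T/II-3 ? I-1×I-2: tt|Tt|TT
T/II-4 ? I-1×I-2: tt|Tt|TT
T/III-1 un II-1×II-2: tt
⇒ T over [I-1,I-2,II-1,II-2,II-3,II-4,III-1]: 17 consistent
V/I-1 un ·: vv
V/I-2 aff ·: Vv|VV
V/II-1 aff I-1×I-2: Vv
V/II-2 aff ·: Vv
V/II-3 aff I-1×I-2: Vv
V/II-4 aff I-1×I-2: Vv
V/III-1 un II-1×II-2: vv
⇒ V over [I-1,I-2,II-1,II-2,II-3,II-4,III-1]: 2 consistent

II-3 ∈ {Ee TT Vv, Ee Tt Vv, Ee tt Vv}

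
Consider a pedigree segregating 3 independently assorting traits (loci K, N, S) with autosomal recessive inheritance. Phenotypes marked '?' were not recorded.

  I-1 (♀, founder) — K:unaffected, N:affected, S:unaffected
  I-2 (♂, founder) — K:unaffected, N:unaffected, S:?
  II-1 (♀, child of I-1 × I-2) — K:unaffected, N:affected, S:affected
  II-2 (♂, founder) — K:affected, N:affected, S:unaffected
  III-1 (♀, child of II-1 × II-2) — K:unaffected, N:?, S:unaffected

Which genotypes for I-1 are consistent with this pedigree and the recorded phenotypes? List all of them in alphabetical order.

K/I-1 un ·: KK|Kk
K/I-2 un ·: KK|Kk
K/II-1 un I-1×I-2: KK|Kk
K/II-2 aff ·: kk
K/III-1 un II-1×II-2: Kk
⇒ K over [I-1,I-2,II-1,II-2,III-1]: 7 consistent
N/I-1 aff ·: nn
N/I-2 un ·: Nn
N/II-1 aff I-1×I-2: nn
N/II-2 aff ·: nn
N/III-1 ? II-1×II-2: nn
⇒ N over [I-1,I-2,II-1,II-2,III-1]: 1 consistent
S/I-1 un ·: Ss
S/I-2 ? ·: Ss|ss
S/II-1 aff I-1×I-2: ss
S/II-2 un ·: SS|Ss
S/III-1 un II-1×II-2: Ss
⇒ S over [I-1,I-2,II-1,II-2,III-1]: 4 consistent

I-1 ∈ {KK nn Ss, Kk nn Ss}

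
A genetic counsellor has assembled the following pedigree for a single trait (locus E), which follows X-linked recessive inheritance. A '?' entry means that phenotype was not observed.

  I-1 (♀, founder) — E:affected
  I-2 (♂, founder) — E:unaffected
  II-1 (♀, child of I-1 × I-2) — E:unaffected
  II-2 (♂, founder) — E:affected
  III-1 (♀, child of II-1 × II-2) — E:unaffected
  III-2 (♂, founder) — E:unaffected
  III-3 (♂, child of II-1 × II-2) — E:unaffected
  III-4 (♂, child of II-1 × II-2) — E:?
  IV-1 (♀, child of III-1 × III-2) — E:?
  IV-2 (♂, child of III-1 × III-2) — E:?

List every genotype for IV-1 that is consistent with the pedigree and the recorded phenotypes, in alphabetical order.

E/I-1 aff ·: X^eX^e
E/I-2 un ·: X^EY
E/II-1 un I-1×I-2: X^EX^e
E/II-2 aff ·: X^eY
E/III-1 un II-1×II-2: X^EX^e
E/III-2 un ·: X^EY
E/III-3 un II-1×II-2: X^EY
E/III-4 ? II-1×II-2: X^EY|X^eY
E/IV-1 ? III-1×III-2: X^EX^E|X^EX^e
E/IV-2 ? III-1×III-2: X^EY|X^eY
⇒ E over [I-1,I-2,II-1,II-2,III-1,III-2,III-3,III-4,IV-1,IV-2]: 8 consistent

IV-1 ∈ {X^EX^E, X^EX^e}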